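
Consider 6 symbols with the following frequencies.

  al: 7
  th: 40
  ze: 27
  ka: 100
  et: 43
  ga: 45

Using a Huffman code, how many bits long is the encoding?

Build the Huffman tree bottom-up:
al(7) + ze(27) → 34
34 + th(40) → 74
et(43) + ga(45) → 88
74 + 88 → 162
ka(100) + 162 → 262
Each symbol's bit-cost is frequency × depth; summing gives 620 bits (equivalently 34 + 74 + 88 + 162 + 262).

620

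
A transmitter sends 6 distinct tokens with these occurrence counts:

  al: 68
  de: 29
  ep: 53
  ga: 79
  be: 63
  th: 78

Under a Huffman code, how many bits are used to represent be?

3

Huffman merges, smallest pair first:
merge de(29) and ep(53): 82
merge be(63) and al(68): 131
merge th(78) and ga(79): 157
merge 82 and 131: 213
merge 157 and 213: 370
be sits 3 levels below the root, so its codeword is 3 bits.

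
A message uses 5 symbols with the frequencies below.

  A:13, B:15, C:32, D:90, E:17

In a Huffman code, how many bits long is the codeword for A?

4

Repeatedly merge the two smallest:
combine A(13), B(15) → 28
combine E(17), 28 → 45
combine C(32), 45 → 77
combine 77, D(90) → 167
A sits 4 levels below the root, so its codeword is 4 bits.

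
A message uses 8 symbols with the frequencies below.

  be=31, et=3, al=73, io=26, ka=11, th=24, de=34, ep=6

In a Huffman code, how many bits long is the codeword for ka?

4

Repeatedly merge the two smallest:
merge et(3) and ep(6): 9
merge 9 and ka(11): 20
merge 20 and th(24): 44
merge io(26) and be(31): 57
merge de(34) and 44: 78
merge 57 and al(73): 130
merge 78 and 130: 208
The subtree containing ka is merged 4 times, so code length = 4.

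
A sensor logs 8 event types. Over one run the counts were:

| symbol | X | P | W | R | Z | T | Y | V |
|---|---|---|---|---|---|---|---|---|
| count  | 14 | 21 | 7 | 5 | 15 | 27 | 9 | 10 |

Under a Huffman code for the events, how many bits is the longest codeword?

4

Merge the two lowest-weight nodes at each step:
R(5) + W(7) → 12
Y(9) + V(10) → 19
12 + X(14) → 26
Z(15) + 19 → 34
P(21) + 26 → 47
T(27) + 34 → 61
47 + 61 → 108
Maximum depth reached is 4.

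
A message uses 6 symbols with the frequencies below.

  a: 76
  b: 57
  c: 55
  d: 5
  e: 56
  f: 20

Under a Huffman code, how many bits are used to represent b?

Huffman merges, smallest pair first:
merge d(5) and f(20): 25
merge 25 and c(55): 80
merge e(56) and b(57): 113
merge a(76) and 80: 156
merge 113 and 156: 269
The subtree containing b is merged 2 times, so code length = 2.

2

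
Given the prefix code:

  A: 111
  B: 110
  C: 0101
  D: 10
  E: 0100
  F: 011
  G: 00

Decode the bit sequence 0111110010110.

FAGDB

Read left to right; each codeword is recognised as soon as it completes (prefix code):
  011→F | 111→A | 00→G | 10→D | 110→B
Decoded message: FAGDB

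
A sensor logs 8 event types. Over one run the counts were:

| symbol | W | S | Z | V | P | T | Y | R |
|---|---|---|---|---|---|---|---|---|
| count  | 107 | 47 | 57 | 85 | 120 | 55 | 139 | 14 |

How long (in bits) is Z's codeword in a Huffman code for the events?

4

Huffman merges, smallest pair first:
combine R(14), S(47) → 61
combine T(55), Z(57) → 112
combine 61, V(85) → 146
combine W(107), 112 → 219
combine P(120), Y(139) → 259
combine 146, 219 → 365
combine 259, 365 → 624
Z's leaf is at depth 4, giving a 4-bit codeword.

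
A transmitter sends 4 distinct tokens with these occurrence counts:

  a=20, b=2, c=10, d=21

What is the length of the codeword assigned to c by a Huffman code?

3

Huffman merges, smallest pair first:
b(2) + c(10) → 12
12 + a(20) → 32
d(21) + 32 → 53
The subtree containing c is merged 3 times, so code length = 3.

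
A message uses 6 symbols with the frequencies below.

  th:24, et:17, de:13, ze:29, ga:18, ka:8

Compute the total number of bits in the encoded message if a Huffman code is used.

Build the Huffman tree bottom-up:
merge ka(8) and de(13): 21
merge et(17) and ga(18): 35
merge 21 and th(24): 45
merge ze(29) and 35: 64
merge 45 and 64: 109
Each symbol's bit-cost is frequency × depth; summing gives 274 bits (equivalently 21 + 35 + 45 + 64 + 109).

274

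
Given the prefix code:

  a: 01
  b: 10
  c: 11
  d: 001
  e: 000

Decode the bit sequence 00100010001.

debd

Read left to right; each codeword is recognised as soon as it completes (prefix code):
  001→d | 000→e | 10→b | 001→d
Decoded message: debd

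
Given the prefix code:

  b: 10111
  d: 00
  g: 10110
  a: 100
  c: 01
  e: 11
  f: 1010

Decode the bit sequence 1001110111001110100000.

aebdefdd

Read left to right; each codeword is recognised as soon as it completes (prefix code):
  100→a | 11→e | 10111→b | 00→d | 11→e | 1010→f | 00→d | 00→d
Decoded message: aebdefdd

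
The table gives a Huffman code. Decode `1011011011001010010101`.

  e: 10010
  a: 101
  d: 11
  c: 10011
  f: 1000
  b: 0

Read left to right; each codeword is recognised as soon as it completes (prefix code):
  101→a | 101→a | 101→a | 10010→e | 10010→e | 101→a
Decoded message: aaaeea

aaaeea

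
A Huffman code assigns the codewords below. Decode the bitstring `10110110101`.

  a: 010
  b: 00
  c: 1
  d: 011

cddac

Read left to right; each codeword is recognised as soon as it completes (prefix code):
  1→c | 011→d | 011→d | 010→a | 1→c
Decoded message: cddac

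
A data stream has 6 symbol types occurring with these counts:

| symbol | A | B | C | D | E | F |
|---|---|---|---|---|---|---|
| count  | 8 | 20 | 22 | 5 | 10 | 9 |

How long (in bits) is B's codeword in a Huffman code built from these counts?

Build the tree from the bottom:
combine D(5), A(8) → 13
combine F(9), E(10) → 19
combine 13, 19 → 32
combine B(20), C(22) → 42
combine 32, 42 → 74
B's leaf is at depth 2, giving a 2-bit codeword.

2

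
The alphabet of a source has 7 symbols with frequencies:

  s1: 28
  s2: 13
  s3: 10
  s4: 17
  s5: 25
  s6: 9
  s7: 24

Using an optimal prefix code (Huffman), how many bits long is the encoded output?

Merge the two smallest weights repeatedly:
merge s6(9) and s3(10): 19
merge s2(13) and s4(17): 30
merge 19 and s7(24): 43
merge s5(25) and s1(28): 53
merge 30 and 43: 73
merge 53 and 73: 126
Total encoded bits = sum of merged weights = 19 + 30 + 43 + 53 + 73 + 126 = 344.

344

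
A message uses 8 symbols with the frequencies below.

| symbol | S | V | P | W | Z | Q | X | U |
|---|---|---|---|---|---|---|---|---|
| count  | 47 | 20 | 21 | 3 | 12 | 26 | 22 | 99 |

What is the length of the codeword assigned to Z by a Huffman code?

Repeatedly merge the two smallest:
merge W(3) and Z(12): 15
merge 15 and V(20): 35
merge P(21) and X(22): 43
merge Q(26) and 35: 61
merge 43 and S(47): 90
merge 61 and 90: 151
merge U(99) and 151: 250
Z sits 5 levels below the root, so its codeword is 5 bits.

5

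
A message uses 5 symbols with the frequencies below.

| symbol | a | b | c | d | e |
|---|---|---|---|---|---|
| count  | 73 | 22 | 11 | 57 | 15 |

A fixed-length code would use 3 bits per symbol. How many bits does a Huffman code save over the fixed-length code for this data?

177

Fixed-length: 3 bits × 178 symbols = 534 bits.
Huffman merges:
merge c(11) and e(15): 26
merge b(22) and 26: 48
merge 48 and d(57): 105
merge a(73) and 105: 178
Huffman total = 26 + 48 + 105 + 178 = 357 bits.
Saving = 534 − 357 = 177 bits.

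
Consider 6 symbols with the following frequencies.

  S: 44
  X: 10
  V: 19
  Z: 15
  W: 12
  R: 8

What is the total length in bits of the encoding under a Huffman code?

Build the Huffman tree bottom-up:
merge R(8) and X(10): 18
merge W(12) and Z(15): 27
merge 18 and V(19): 37
merge 27 and 37: 64
merge S(44) and 64: 108
Total encoded bits = sum of merged weights = 18 + 27 + 37 + 64 + 108 = 254.

254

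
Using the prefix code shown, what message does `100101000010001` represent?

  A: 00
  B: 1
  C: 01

BABCAABAC

Read left to right; each codeword is recognised as soon as it completes (prefix code):
  1→B | 00→A | 1→B | 01→C | 00→A | 00→A | 1→B | 00→A | 01→C
Decoded message: BABCAABAC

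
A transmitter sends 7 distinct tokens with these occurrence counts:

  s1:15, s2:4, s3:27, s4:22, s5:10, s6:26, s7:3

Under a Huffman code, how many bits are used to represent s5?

4

Build the tree from the bottom:
s7(3) + s2(4) → 7
7 + s5(10) → 17
s1(15) + 17 → 32
s4(22) + s6(26) → 48
s3(27) + 32 → 59
48 + 59 → 107
The subtree containing s5 is merged 4 times, so code length = 4.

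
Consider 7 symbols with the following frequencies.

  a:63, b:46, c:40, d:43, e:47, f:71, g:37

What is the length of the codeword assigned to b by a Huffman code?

Build the tree from the bottom:
g(37) + c(40) → 77
d(43) + b(46) → 89
e(47) + a(63) → 110
f(71) + 77 → 148
89 + 110 → 199
148 + 199 → 347
The subtree containing b is merged 3 times, so code length = 3.

3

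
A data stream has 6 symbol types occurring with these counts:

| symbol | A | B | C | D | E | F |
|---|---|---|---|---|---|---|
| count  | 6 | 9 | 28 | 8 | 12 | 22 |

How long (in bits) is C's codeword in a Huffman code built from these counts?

2

Repeatedly merge the two smallest:
merge A(6) and D(8): 14
merge B(9) and E(12): 21
merge 14 and 21: 35
merge F(22) and C(28): 50
merge 35 and 50: 85
C's leaf is at depth 2, giving a 2-bit codeword.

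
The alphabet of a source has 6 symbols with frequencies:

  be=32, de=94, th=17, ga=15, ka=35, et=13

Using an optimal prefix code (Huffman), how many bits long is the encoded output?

458

Merge the two smallest weights repeatedly:
et(13) + ga(15) → 28
th(17) + 28 → 45
be(32) + ka(35) → 67
45 + 67 → 112
de(94) + 112 → 206
Each symbol's bit-cost is frequency × depth; summing gives 458 bits (equivalently 28 + 45 + 67 + 112 + 206).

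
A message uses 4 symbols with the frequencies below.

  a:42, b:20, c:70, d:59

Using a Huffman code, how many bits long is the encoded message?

374

Build the Huffman tree bottom-up:
merge b(20) and a(42): 62
merge d(59) and 62: 121
merge c(70) and 121: 191
The encoded length is the sum of every internal node's weight: 62 + 121 + 191 = 374 bits.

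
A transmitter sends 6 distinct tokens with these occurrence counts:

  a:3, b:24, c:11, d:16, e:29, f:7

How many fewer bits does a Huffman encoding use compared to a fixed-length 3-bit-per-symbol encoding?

Fixed-length: 3 bits × 90 symbols = 270 bits.
Huffman merges:
combine a(3), f(7) → 10
combine 10, c(11) → 21
combine d(16), 21 → 37
combine b(24), e(29) → 53
combine 37, 53 → 90
Huffman total = 10 + 21 + 37 + 53 + 90 = 211 bits.
Saving = 270 − 211 = 59 bits.

59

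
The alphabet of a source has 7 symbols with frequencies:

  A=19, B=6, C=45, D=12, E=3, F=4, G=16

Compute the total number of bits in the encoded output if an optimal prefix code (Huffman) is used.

245

Greedily combine the two least-frequent nodes:
E(3) + F(4) → 7
B(6) + 7 → 13
D(12) + 13 → 25
G(16) + A(19) → 35
25 + 35 → 60
C(45) + 60 → 105
Each symbol's bit-cost is frequency × depth; summing gives 245 bits (equivalently 7 + 13 + 25 + 35 + 60 + 105).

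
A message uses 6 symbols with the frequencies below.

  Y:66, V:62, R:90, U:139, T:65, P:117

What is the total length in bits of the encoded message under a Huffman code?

1361

Build the Huffman tree bottom-up:
V(62) + T(65) → 127
Y(66) + R(90) → 156
P(117) + 127 → 244
U(139) + 156 → 295
244 + 295 → 539
Total encoded bits = sum of merged weights = 127 + 156 + 244 + 295 + 539 = 1361.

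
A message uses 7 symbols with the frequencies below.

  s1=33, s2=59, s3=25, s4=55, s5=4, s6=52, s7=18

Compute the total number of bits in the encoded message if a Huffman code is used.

641

Greedily combine the two least-frequent nodes:
merge s5(4) and s7(18): 22
merge 22 and s3(25): 47
merge s1(33) and 47: 80
merge s6(52) and s4(55): 107
merge s2(59) and 80: 139
merge 107 and 139: 246
The encoded length is the sum of every internal node's weight: 22 + 47 + 80 + 107 + 139 + 246 = 641 bits.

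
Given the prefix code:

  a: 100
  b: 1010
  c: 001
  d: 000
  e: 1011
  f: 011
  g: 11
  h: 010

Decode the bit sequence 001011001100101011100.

Read left to right; each codeword is recognised as soon as it completes (prefix code):
  001→c | 011→f | 001→c | 100→a | 1010→b | 11→g | 100→a
Decoded message: cfcabga

cfcabga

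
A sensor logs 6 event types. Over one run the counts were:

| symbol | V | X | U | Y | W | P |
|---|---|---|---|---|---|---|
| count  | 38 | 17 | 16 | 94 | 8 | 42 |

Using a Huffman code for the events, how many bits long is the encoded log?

480

Build the Huffman tree bottom-up:
combine W(8), U(16) → 24
combine X(17), 24 → 41
combine V(38), 41 → 79
combine P(42), 79 → 121
combine Y(94), 121 → 215
Each symbol's bit-cost is frequency × depth; summing gives 480 bits (equivalently 24 + 41 + 79 + 121 + 215).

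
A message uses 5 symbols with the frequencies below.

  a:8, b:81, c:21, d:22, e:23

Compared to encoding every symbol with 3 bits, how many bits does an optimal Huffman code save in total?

Fixed-length: 3 bits × 155 symbols = 465 bits.
Huffman merges:
merge a(8) and c(21): 29
merge d(22) and e(23): 45
merge 29 and 45: 74
merge 74 and b(81): 155
Huffman total = 29 + 45 + 74 + 155 = 303 bits.
Saving = 465 − 303 = 162 bits.

162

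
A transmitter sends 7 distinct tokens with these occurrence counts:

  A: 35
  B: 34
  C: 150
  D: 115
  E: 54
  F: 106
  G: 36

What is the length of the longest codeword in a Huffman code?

Merge the two lowest-weight nodes at each step:
combine B(34), A(35) → 69
combine G(36), E(54) → 90
combine 69, 90 → 159
combine F(106), D(115) → 221
combine C(150), 159 → 309
combine 221, 309 → 530
The first pair merged (B, A) ends up deepest, at depth 4.

4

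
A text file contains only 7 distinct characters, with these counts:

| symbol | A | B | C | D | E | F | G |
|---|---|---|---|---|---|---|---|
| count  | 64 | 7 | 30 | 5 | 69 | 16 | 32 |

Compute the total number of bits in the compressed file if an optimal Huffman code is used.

Merge the two smallest weights repeatedly:
D(5) + B(7) → 12
12 + F(16) → 28
28 + C(30) → 58
G(32) + 58 → 90
A(64) + E(69) → 133
90 + 133 → 223
Total encoded bits = sum of merged weights = 12 + 28 + 58 + 90 + 133 + 223 = 544.

544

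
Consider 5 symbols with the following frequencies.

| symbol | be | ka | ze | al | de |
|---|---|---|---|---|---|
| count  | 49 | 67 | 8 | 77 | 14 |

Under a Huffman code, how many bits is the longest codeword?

Merge the two lowest-weight nodes at each step:
ze(8) + de(14) → 22
22 + be(49) → 71
ka(67) + 71 → 138
al(77) + 138 → 215
The rarest symbols sit at the bottom; the longest codeword is 4 bits.

4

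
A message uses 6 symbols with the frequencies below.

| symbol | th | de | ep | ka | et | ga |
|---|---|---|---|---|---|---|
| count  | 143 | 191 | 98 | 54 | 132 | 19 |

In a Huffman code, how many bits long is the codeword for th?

Huffman merges, smallest pair first:
merge ga(19) and ka(54): 73
merge 73 and ep(98): 171
merge et(132) and th(143): 275
merge 171 and de(191): 362
merge 275 and 362: 637
th sits 2 levels below the root, so its codeword is 2 bits.

2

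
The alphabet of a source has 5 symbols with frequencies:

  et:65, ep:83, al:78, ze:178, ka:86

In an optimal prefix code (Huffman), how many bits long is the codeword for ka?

3

Repeatedly merge the two smallest:
et(65) + al(78) → 143
ep(83) + ka(86) → 169
143 + 169 → 312
ze(178) + 312 → 490
ka sits 3 levels below the root, so its codeword is 3 bits.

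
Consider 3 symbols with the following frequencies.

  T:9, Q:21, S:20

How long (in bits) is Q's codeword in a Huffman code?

Huffman merges, smallest pair first:
combine T(9), S(20) → 29
combine Q(21), 29 → 50
Q sits one level below the root: a 1-bit codeword.

1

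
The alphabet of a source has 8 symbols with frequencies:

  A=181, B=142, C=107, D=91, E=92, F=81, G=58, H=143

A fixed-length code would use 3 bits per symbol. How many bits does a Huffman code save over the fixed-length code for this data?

Fixed-length: 3 bits × 895 symbols = 2685 bits.
Huffman merges:
merge G(58) and F(81): 139
merge D(91) and E(92): 183
merge C(107) and 139: 246
merge B(142) and H(143): 285
merge A(181) and 183: 364
merge 246 and 285: 531
merge 364 and 531: 895
Huffman total = 139 + 183 + 246 + 285 + 364 + 531 + 895 = 2643 bits.
Saving = 2685 − 2643 = 42 bits.

42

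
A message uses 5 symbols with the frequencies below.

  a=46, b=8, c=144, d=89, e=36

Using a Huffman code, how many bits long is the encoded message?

636

Greedily combine the two least-frequent nodes:
combine b(8), e(36) → 44
combine 44, a(46) → 90
combine d(89), 90 → 179
combine c(144), 179 → 323
Total encoded bits = sum of merged weights = 44 + 90 + 179 + 323 = 636.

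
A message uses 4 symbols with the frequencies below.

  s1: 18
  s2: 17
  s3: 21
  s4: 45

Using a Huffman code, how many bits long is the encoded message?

Greedily combine the two least-frequent nodes:
merge s2(17) and s1(18): 35
merge s3(21) and 35: 56
merge s4(45) and 56: 101
Each symbol's bit-cost is frequency × depth; summing gives 192 bits (equivalently 35 + 56 + 101).

192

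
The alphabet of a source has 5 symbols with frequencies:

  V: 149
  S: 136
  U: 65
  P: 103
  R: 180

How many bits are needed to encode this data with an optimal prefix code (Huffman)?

1434

Greedily combine the two least-frequent nodes:
U(65) + P(103) → 168
S(136) + V(149) → 285
168 + R(180) → 348
285 + 348 → 633
The encoded length is the sum of every internal node's weight: 168 + 285 + 348 + 633 = 1434 bits.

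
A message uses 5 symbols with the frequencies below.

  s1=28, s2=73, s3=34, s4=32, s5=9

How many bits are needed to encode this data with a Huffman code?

Greedily combine the two least-frequent nodes:
combine s5(9), s1(28) → 37
combine s4(32), s3(34) → 66
combine 37, 66 → 103
combine s2(73), 103 → 176
Total encoded bits = sum of merged weights = 37 + 66 + 103 + 176 = 382.

382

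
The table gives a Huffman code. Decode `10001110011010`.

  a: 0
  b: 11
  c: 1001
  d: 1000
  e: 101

Read left to right; each codeword is recognised as soon as it completes (prefix code):
  1000→d | 11→b | 1001→c | 101→e | 0→a
Decoded message: dbcea

dbcea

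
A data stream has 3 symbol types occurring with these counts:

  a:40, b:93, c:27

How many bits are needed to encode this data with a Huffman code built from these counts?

Build the Huffman tree bottom-up:
merge c(27) and a(40): 67
merge 67 and b(93): 160
The encoded length is the sum of every internal node's weight: 67 + 160 = 227 bits.

227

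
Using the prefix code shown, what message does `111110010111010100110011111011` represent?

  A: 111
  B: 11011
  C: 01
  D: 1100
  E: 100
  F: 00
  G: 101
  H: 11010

ADGHEDAB

Read left to right; each codeword is recognised as soon as it completes (prefix code):
  111→A | 1100→D | 101→G | 11010→H | 100→E | 1100→D | 111→A | 11011→B
Decoded message: ADGHEDAB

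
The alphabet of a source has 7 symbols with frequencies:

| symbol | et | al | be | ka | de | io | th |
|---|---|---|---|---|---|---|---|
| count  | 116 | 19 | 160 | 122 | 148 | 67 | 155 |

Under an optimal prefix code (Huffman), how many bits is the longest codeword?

Merge the two lowest-weight nodes at each step:
combine al(19), io(67) → 86
combine 86, et(116) → 202
combine ka(122), de(148) → 270
combine th(155), be(160) → 315
combine 202, 270 → 472
combine 315, 472 → 787
Maximum depth reached is 4.

4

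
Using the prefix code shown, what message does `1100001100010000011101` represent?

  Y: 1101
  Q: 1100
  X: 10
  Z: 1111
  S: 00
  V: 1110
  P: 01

Read left to right; each codeword is recognised as soon as it completes (prefix code):
  1100→Q | 00→S | 1100→Q | 01→P | 00→S | 00→S | 01→P | 1101→Y
Decoded message: QSQPSSPY

QSQPSSPY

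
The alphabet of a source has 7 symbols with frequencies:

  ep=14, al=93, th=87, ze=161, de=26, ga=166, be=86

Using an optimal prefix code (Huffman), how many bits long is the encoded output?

1612

Greedily combine the two least-frequent nodes:
merge ep(14) and de(26): 40
merge 40 and be(86): 126
merge th(87) and al(93): 180
merge 126 and ze(161): 287
merge ga(166) and 180: 346
merge 287 and 346: 633
The encoded length is the sum of every internal node's weight: 40 + 126 + 180 + 287 + 346 + 633 = 1612 bits.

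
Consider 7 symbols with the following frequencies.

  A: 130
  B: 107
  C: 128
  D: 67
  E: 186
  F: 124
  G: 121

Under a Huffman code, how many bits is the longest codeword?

Merge the two lowest-weight nodes at each step:
combine D(67), B(107) → 174
combine G(121), F(124) → 245
combine C(128), A(130) → 258
combine 174, E(186) → 360
combine 245, 258 → 503
combine 360, 503 → 863
The first pair merged (D, B) ends up deepest, at depth 3.

3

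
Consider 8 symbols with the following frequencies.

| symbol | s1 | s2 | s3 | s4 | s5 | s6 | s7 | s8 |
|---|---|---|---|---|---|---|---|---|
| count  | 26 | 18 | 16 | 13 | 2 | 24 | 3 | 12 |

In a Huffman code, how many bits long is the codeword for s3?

Build the tree from the bottom:
merge s5(2) and s7(3): 5
merge 5 and s8(12): 17
merge s4(13) and s3(16): 29
merge 17 and s2(18): 35
merge s6(24) and s1(26): 50
merge 29 and 35: 64
merge 50 and 64: 114
The subtree containing s3 is merged 3 times, so code length = 3.

3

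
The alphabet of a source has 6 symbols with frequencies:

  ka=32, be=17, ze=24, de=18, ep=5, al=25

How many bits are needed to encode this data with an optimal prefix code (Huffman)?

Greedily combine the two least-frequent nodes:
ep(5) + be(17) → 22
de(18) + 22 → 40
ze(24) + al(25) → 49
ka(32) + 40 → 72
49 + 72 → 121
Total encoded bits = sum of merged weights = 22 + 40 + 49 + 72 + 121 = 304.

304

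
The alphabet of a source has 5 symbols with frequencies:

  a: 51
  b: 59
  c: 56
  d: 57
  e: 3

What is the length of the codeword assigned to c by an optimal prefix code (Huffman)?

Huffman merges, smallest pair first:
combine e(3), a(51) → 54
combine 54, c(56) → 110
combine d(57), b(59) → 116
combine 110, 116 → 226
c's leaf is at depth 2, giving a 2-bit codeword.

2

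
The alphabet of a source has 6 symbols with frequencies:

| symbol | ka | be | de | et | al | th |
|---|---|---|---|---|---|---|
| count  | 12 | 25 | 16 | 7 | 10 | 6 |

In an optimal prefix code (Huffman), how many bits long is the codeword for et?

Build the tree from the bottom:
th(6) + et(7) → 13
al(10) + ka(12) → 22
13 + de(16) → 29
22 + be(25) → 47
29 + 47 → 76
The subtree containing et is merged 3 times, so code length = 3.

3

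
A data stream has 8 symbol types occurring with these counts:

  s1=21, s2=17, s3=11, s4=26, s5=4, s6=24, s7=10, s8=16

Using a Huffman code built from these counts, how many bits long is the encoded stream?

375

Merge the two smallest weights repeatedly:
merge s5(4) and s7(10): 14
merge s3(11) and 14: 25
merge s8(16) and s2(17): 33
merge s1(21) and s6(24): 45
merge 25 and s4(26): 51
merge 33 and 45: 78
merge 51 and 78: 129
The encoded length is the sum of every internal node's weight: 14 + 25 + 33 + 45 + 51 + 78 + 129 = 375 bits.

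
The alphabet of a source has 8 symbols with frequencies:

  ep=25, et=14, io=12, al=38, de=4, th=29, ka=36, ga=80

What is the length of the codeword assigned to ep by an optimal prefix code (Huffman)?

Huffman merges, smallest pair first:
combine de(4), io(12) → 16
combine et(14), 16 → 30
combine ep(25), th(29) → 54
combine 30, ka(36) → 66
combine al(38), 54 → 92
combine 66, ga(80) → 146
combine 92, 146 → 238
The subtree containing ep is merged 3 times, so code length = 3.

3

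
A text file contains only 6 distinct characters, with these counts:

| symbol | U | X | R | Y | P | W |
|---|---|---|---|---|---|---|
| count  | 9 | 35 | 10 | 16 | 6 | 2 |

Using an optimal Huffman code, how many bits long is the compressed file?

172

Merge the two smallest weights repeatedly:
W(2) + P(6) → 8
8 + U(9) → 17
R(10) + Y(16) → 26
17 + 26 → 43
X(35) + 43 → 78
Each symbol's bit-cost is frequency × depth; summing gives 172 bits (equivalently 8 + 17 + 26 + 43 + 78).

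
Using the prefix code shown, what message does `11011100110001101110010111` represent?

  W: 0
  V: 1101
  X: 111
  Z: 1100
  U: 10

VZZWVZUX

Read left to right; each codeword is recognised as soon as it completes (prefix code):
  1101→V | 1100→Z | 1100→Z | 0→W | 1101→V | 1100→Z | 10→U | 111→X
Decoded message: VZZWVZUX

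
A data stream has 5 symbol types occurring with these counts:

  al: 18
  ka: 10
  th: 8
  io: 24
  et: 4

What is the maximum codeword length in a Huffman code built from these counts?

Merge the two lowest-weight nodes at each step:
merge et(4) and th(8): 12
merge ka(10) and 12: 22
merge al(18) and 22: 40
merge io(24) and 40: 64
The first pair merged (et, th) ends up deepest, at depth 4.

4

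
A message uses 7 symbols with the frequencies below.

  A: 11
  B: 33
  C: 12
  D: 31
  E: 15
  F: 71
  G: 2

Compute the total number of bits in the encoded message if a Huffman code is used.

421

Merge the two smallest weights repeatedly:
merge G(2) and A(11): 13
merge C(12) and 13: 25
merge E(15) and 25: 40
merge D(31) and B(33): 64
merge 40 and 64: 104
merge F(71) and 104: 175
Total encoded bits = sum of merged weights = 13 + 25 + 40 + 64 + 104 + 175 = 421.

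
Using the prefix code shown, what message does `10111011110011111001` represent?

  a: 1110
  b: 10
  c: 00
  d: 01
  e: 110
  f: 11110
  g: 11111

Read left to right; each codeword is recognised as soon as it completes (prefix code):
  10→b | 1110→a | 11110→f | 01→d | 11110→f | 01→d
Decoded message: bafdfd

bafdfd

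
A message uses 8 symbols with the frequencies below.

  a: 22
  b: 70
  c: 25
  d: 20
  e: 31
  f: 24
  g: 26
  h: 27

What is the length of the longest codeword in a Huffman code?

4

Merge the two lowest-weight nodes at each step:
d(20) + a(22) → 42
f(24) + c(25) → 49
g(26) + h(27) → 53
e(31) + 42 → 73
49 + 53 → 102
b(70) + 73 → 143
102 + 143 → 245
Maximum depth reached is 4.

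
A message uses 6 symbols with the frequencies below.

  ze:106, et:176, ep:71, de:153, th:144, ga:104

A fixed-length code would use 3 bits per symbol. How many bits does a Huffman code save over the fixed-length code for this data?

Fixed-length: 3 bits × 754 symbols = 2262 bits.
Huffman merges:
merge ep(71) and ga(104): 175
merge ze(106) and th(144): 250
merge de(153) and 175: 328
merge et(176) and 250: 426
merge 328 and 426: 754
Huffman total = 175 + 250 + 328 + 426 + 754 = 1933 bits.
Saving = 2262 − 1933 = 329 bits.

329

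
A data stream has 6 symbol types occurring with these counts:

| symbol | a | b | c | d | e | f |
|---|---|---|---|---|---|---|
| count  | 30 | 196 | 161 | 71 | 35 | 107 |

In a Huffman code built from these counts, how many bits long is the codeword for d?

Repeatedly merge the two smallest:
combine a(30), e(35) → 65
combine 65, d(71) → 136
combine f(107), 136 → 243
combine c(161), b(196) → 357
combine 243, 357 → 600
d's leaf is at depth 3, giving a 3-bit codeword.

3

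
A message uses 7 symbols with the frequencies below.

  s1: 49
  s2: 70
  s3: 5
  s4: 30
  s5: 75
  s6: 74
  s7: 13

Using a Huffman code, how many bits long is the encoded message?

795

Merge the two smallest weights repeatedly:
combine s3(5), s7(13) → 18
combine 18, s4(30) → 48
combine 48, s1(49) → 97
combine s2(70), s6(74) → 144
combine s5(75), 97 → 172
combine 144, 172 → 316
Each symbol's bit-cost is frequency × depth; summing gives 795 bits (equivalently 18 + 48 + 97 + 144 + 172 + 316).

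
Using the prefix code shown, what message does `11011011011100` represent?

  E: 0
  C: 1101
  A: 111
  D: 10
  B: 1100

CDCB

Read left to right; each codeword is recognised as soon as it completes (prefix code):
  1101→C | 10→D | 1101→C | 1100→B
Decoded message: CDCB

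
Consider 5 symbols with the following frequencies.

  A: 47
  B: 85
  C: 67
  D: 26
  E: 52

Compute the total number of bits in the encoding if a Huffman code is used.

627

Merge the two smallest weights repeatedly:
D(26) + A(47) → 73
E(52) + C(67) → 119
73 + B(85) → 158
119 + 158 → 277
The encoded length is the sum of every internal node's weight: 73 + 119 + 158 + 277 = 627 bits.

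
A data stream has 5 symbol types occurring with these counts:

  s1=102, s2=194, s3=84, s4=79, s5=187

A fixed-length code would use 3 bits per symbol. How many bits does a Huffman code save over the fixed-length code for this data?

483

Fixed-length: 3 bits × 646 symbols = 1938 bits.
Huffman merges:
merge s4(79) and s3(84): 163
merge s1(102) and 163: 265
merge s5(187) and s2(194): 381
merge 265 and 381: 646
Huffman total = 163 + 265 + 381 + 646 = 1455 bits.
Saving = 1938 − 1455 = 483 bits.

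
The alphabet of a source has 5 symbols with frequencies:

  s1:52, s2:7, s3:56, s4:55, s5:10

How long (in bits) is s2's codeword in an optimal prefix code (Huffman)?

Build the tree from the bottom:
s2(7) + s5(10) → 17
17 + s1(52) → 69
s4(55) + s3(56) → 111
69 + 111 → 180
The subtree containing s2 is merged 3 times, so code length = 3.

3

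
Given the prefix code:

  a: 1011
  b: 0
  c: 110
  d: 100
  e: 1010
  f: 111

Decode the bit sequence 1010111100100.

efdd

Read left to right; each codeword is recognised as soon as it completes (prefix code):
  1010→e | 111→f | 100→d | 100→d
Decoded message: efdd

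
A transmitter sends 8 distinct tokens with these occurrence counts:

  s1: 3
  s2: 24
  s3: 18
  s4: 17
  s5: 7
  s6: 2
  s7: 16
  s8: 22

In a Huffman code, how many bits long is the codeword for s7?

3

Repeatedly merge the two smallest:
s6(2) + s1(3) → 5
5 + s5(7) → 12
12 + s7(16) → 28
s4(17) + s3(18) → 35
s8(22) + s2(24) → 46
28 + 35 → 63
46 + 63 → 109
s7's leaf is at depth 3, giving a 3-bit codeword.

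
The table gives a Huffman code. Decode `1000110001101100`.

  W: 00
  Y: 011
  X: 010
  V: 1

Read left to right; each codeword is recognised as soon as it completes (prefix code):
  1→V | 00→W | 011→Y | 00→W | 011→Y | 011→Y | 00→W
Decoded message: VWYWYYW

VWYWYYW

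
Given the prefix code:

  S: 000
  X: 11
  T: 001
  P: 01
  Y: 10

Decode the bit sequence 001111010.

Read left to right; each codeword is recognised as soon as it completes (prefix code):
  001→T | 11→X | 10→Y | 10→Y
Decoded message: TXYY

TXYY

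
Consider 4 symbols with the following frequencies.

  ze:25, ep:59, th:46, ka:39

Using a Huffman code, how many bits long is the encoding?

338

Greedily combine the two least-frequent nodes:
combine ze(25), ka(39) → 64
combine th(46), ep(59) → 105
combine 64, 105 → 169
The encoded length is the sum of every internal node's weight: 64 + 105 + 169 = 338 bits.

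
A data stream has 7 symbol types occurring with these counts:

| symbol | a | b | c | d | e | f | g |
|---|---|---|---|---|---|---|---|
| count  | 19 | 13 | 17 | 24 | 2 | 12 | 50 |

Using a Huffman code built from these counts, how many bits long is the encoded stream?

Merge the two smallest weights repeatedly:
combine e(2), f(12) → 14
combine b(13), 14 → 27
combine c(17), a(19) → 36
combine d(24), 27 → 51
combine 36, g(50) → 86
combine 51, 86 → 137
Total encoded bits = sum of merged weights = 14 + 27 + 36 + 51 + 86 + 137 = 351.

351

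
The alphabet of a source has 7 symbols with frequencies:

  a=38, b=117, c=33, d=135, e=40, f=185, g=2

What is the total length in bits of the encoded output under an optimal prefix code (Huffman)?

1321

Merge the two smallest weights repeatedly:
combine g(2), c(33) → 35
combine 35, a(38) → 73
combine e(40), 73 → 113
combine 113, b(117) → 230
combine d(135), f(185) → 320
combine 230, 320 → 550
Total encoded bits = sum of merged weights = 35 + 73 + 113 + 230 + 320 + 550 = 1321.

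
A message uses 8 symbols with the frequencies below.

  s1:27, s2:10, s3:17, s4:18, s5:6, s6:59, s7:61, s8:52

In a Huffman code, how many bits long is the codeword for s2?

5

Build the tree from the bottom:
combine s5(6), s2(10) → 16
combine 16, s3(17) → 33
combine s4(18), s1(27) → 45
combine 33, 45 → 78
combine s8(52), s6(59) → 111
combine s7(61), 78 → 139
combine 111, 139 → 250
s2's leaf is at depth 5, giving a 5-bit codeword.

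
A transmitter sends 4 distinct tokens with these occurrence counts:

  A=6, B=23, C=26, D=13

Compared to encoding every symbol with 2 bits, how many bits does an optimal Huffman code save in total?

Fixed-length: 2 bits × 68 symbols = 136 bits.
Huffman merges:
merge A(6) and D(13): 19
merge 19 and B(23): 42
merge C(26) and 42: 68
Huffman total = 19 + 42 + 68 = 129 bits.
Saving = 136 − 129 = 7 bits.

7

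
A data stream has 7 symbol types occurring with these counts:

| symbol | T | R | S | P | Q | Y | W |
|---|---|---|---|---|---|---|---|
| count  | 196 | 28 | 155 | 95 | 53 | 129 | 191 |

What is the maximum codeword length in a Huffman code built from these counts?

Merge the two lowest-weight nodes at each step:
combine R(28), Q(53) → 81
combine 81, P(95) → 176
combine Y(129), S(155) → 284
combine 176, W(191) → 367
combine T(196), 284 → 480
combine 367, 480 → 847
Maximum depth reached is 4.

4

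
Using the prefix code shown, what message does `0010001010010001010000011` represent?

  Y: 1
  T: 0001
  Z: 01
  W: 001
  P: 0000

WTZWTZPZY

Read left to right; each codeword is recognised as soon as it completes (prefix code):
  001→W | 0001→T | 01→Z | 001→W | 0001→T | 01→Z | 0000→P | 01→Z | 1→Y
Decoded message: WTZWTZPZY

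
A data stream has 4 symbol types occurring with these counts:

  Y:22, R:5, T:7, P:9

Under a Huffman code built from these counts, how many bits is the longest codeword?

3

Merge the two lowest-weight nodes at each step:
R(5) + T(7) → 12
P(9) + 12 → 21
21 + Y(22) → 43
The rarest symbols sit at the bottom; the longest codeword is 3 bits.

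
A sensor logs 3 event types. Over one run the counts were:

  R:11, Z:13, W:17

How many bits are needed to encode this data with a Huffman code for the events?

Build the Huffman tree bottom-up:
R(11) + Z(13) → 24
W(17) + 24 → 41
The encoded length is the sum of every internal node's weight: 24 + 41 = 65 bits.

65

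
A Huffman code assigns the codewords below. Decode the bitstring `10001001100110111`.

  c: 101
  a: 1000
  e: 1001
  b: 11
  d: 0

Read left to right; each codeword is recognised as soon as it completes (prefix code):
  1000→a | 1001→e | 1001→e | 101→c | 11→b
Decoded message: aeecb

aeecb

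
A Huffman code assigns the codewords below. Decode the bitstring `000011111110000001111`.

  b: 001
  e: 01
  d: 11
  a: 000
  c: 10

Read left to right; each codeword is recognised as soon as it completes (prefix code):
  000→a | 01→e | 11→d | 11→d | 11→d | 000→a | 000→a | 11→d | 11→d
Decoded message: aedddaadd

aedddaadd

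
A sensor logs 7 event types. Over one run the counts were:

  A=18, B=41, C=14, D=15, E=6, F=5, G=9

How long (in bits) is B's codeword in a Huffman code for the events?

1

Build the tree from the bottom:
combine F(5), E(6) → 11
combine G(9), 11 → 20
combine C(14), D(15) → 29
combine A(18), 20 → 38
combine 29, 38 → 67
combine B(41), 67 → 108
B is a child of the root — depth 1, so its codeword is a single bit.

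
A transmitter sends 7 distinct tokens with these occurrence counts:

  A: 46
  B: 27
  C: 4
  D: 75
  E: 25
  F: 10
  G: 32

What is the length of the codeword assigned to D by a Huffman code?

Repeatedly merge the two smallest:
merge C(4) and F(10): 14
merge 14 and E(25): 39
merge B(27) and G(32): 59
merge 39 and A(46): 85
merge 59 and D(75): 134
merge 85 and 134: 219
D's leaf is at depth 2, giving a 2-bit codeword.

2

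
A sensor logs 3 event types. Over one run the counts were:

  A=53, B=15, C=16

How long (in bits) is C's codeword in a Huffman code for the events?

Huffman merges, smallest pair first:
B(15) + C(16) → 31
31 + A(53) → 84
The subtree containing C is merged 2 times, so code length = 2.

2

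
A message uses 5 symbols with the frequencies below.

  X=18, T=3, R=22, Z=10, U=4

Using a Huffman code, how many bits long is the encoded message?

Greedily combine the two least-frequent nodes:
combine T(3), U(4) → 7
combine 7, Z(10) → 17
combine 17, X(18) → 35
combine R(22), 35 → 57
Each symbol's bit-cost is frequency × depth; summing gives 116 bits (equivalently 7 + 17 + 35 + 57).

116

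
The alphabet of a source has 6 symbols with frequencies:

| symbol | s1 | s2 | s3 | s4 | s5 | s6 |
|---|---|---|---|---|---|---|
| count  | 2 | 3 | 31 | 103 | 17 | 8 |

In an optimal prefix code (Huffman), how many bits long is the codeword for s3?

Huffman merges, smallest pair first:
s1(2) + s2(3) → 5
5 + s6(8) → 13
13 + s5(17) → 30
30 + s3(31) → 61
61 + s4(103) → 164
s3's leaf is at depth 2, giving a 2-bit codeword.

2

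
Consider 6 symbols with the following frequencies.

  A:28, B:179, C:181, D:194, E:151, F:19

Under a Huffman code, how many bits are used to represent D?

2

Build the tree from the bottom:
merge F(19) and A(28): 47
merge 47 and E(151): 198
merge B(179) and C(181): 360
merge D(194) and 198: 392
merge 360 and 392: 752
D's leaf is at depth 2, giving a 2-bit codeword.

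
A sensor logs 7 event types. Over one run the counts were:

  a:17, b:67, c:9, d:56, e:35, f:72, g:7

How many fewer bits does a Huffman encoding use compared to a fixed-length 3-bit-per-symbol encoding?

146

Fixed-length: 3 bits × 263 symbols = 789 bits.
Huffman merges:
combine g(7), c(9) → 16
combine 16, a(17) → 33
combine 33, e(35) → 68
combine d(56), b(67) → 123
combine 68, f(72) → 140
combine 123, 140 → 263
Huffman total = 16 + 33 + 68 + 123 + 140 + 263 = 643 bits.
Saving = 789 − 643 = 146 bits.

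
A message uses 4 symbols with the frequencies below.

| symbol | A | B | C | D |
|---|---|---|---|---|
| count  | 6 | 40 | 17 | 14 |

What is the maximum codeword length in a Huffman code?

Merge the two lowest-weight nodes at each step:
combine A(6), D(14) → 20
combine C(17), 20 → 37
combine 37, B(40) → 77
Maximum depth reached is 3.

3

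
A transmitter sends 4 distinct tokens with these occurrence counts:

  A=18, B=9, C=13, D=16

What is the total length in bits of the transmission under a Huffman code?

Merge the two smallest weights repeatedly:
combine B(9), C(13) → 22
combine D(16), A(18) → 34
combine 22, 34 → 56
The encoded length is the sum of every internal node's weight: 22 + 34 + 56 = 112 bits.

112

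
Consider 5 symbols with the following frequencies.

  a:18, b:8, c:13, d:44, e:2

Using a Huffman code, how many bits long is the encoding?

159

Build the Huffman tree bottom-up:
merge e(2) and b(8): 10
merge 10 and c(13): 23
merge a(18) and 23: 41
merge 41 and d(44): 85
Each symbol's bit-cost is frequency × depth; summing gives 159 bits (equivalently 10 + 23 + 41 + 85).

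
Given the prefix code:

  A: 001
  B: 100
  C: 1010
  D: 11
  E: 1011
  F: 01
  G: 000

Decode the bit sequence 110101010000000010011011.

DFFFGGAAE

Read left to right; each codeword is recognised as soon as it completes (prefix code):
  11→D | 01→F | 01→F | 01→F | 000→G | 000→G | 001→A | 001→A | 1011→E
Decoded message: DFFFGGAAE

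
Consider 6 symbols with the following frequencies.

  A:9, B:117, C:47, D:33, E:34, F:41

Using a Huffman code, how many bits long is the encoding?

651

Greedily combine the two least-frequent nodes:
merge A(9) and D(33): 42
merge E(34) and F(41): 75
merge 42 and C(47): 89
merge 75 and 89: 164
merge B(117) and 164: 281
The encoded length is the sum of every internal node's weight: 42 + 75 + 89 + 164 + 281 = 651 bits.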